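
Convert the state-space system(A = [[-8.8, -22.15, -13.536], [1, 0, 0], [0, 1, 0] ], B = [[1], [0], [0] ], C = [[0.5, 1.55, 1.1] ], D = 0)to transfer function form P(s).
P(s) = C(sI - A)⁻¹B + D.
Characteristic polynomial det(sI - A) = s^3 + 8.8*s^2 + 22.15*s + 13.536.
Numerator from C·adj(sI-A)·B + D·det(sI-A) = 0.5*s^2 + 1.55*s + 1.1.
P(s) = (0.5*s^2 + 1.55*s + 1.1)/(s^3 + 8.8*s^2 + 22.15*s + 13.536)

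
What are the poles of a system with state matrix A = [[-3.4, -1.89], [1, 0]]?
Eigenvalues solve det(λI - A) = 0.
Characteristic polynomial: λ^2 + 3.4*λ + 1.89 = 0.
Factor: (λ + 0.7)(λ + 2.7) = 0.
Roots: -0.7, -2.7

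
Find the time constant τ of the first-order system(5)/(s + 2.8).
First-order system: τ = -1/pole. Pole = -2.8. τ = -1/(-2.8) = 0.3571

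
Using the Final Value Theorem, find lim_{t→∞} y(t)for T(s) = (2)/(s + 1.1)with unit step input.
FVT: lim_{t→∞} y(t) = lim_{s→0} s*Y(s) where Y(s) = T(s)/s.
= lim_{s→0} T(s) = T(0) = num(0)/den(0) = 2/1.1 = 1.818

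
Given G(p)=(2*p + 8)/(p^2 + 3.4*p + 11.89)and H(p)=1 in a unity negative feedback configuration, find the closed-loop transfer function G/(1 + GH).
Closed-loop T = G/(1+GH).
Numerator: G_num * H_den = 2*p + 8.
Denominator: G_den * H_den + G_num * H_num = (p^2 + 3.4*p + 11.89) + (2*p + 8) = p^2 + 5.4*p + 19.89.
T(p) = (2*p + 8)/(p^2 + 5.4*p + 19.89)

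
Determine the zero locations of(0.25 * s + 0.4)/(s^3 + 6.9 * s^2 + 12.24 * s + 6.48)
Set numerator = 0: 0.25*s + 0.4 = 0 → Zeros: -1.6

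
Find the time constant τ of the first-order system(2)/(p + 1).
First-order system: τ = -1/pole. Pole = -1. τ = -1/(-1) = 1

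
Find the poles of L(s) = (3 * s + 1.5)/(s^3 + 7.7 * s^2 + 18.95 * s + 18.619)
Set denominator = 0: s^3 + 7.7*s^2 + 18.95*s + 18.619 = (s + 4.3)(s^2 + 3.4*s + 4.33) = 0 → Poles: -1.7 + 1.2j, -1.7 - 1.2j, -4.3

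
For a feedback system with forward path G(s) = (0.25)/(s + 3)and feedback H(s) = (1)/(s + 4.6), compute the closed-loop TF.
Closed-loop T = G/(1+GH).
Numerator: G_num * H_den = 0.25*s + 1.15.
Denominator: G_den * H_den + G_num * H_num = (s^2 + 7.6*s + 13.8) + (0.25) = s^2 + 7.6*s + 14.05.
T(s) = (0.25*s + 1.15)/(s^2 + 7.6*s + 14.05)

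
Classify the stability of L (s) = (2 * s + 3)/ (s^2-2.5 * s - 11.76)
Denominator: s^2 - 2.5*s - 11.76 = (s - 4.9)(s + 2.4). Poles: -2.4, 4.9. Unstable (1 pole(s) in RHP)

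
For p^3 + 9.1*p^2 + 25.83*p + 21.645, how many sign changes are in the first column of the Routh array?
Routh array:
p^3: [1, 25.83]; p^2: [9.1, 21.645]; p^1: [23.4514]; p^0: [21.645]
First column: [1, 9.1, 23.4514, 21.645]. Sign changes = 0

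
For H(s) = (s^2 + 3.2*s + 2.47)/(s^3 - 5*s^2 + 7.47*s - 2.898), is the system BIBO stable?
Denominator: s^3 - 5*s^2 + 7.47*s - 2.898 = (s - 0.6)(s - 2.1)(s - 2.3). Poles: 0.6, 2.1, 2.3. All Re(p)<0: No (unstable)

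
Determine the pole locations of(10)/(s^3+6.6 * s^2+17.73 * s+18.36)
Set denominator = 0: s^3 + 6.6*s^2 + 17.73*s + 18.36 = (s + 2.4)(s^2 + 4.2*s + 7.65) = 0 → Poles: -2.1 + 1.8j, -2.1 - 1.8j, -2.4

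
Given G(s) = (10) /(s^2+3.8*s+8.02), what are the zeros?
Numerator is a nonzero constant (10) → Zeros: none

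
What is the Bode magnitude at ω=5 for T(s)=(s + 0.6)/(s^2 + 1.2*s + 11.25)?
Substitute s = j*5: T(j5) = 0.0966398 - 0.321466j.
|T(j5)| = sqrt(Re² + Im²) = 0.3357.
20*log₁₀(0.3357) = -9.48 dB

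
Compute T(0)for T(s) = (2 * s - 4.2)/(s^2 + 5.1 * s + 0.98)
DC gain = T(0) = num(0)/den(0) = -4.2/0.98 = -4.286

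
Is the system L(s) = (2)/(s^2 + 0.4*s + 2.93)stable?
Denominator: s^2 + 0.4*s + 2.93. Poles: -0.2 + 1.7j, -0.2 - 1.7j. All Re(p)<0: Yes (stable)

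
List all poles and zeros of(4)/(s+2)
Set denominator = 0: s + 2 = 0 → Poles: -2
Numerator is a nonzero constant (4) → Zeros: none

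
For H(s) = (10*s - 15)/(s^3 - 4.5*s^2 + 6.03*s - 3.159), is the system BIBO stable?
Denominator: s^3 - 4.5*s^2 + 6.03*s - 3.159 = (s - 2.7)(s^2 - 1.8*s + 1.17). Poles: 0.9 + 0.6j, 0.9 - 0.6j, 2.7. All Re(p)<0: No (unstable)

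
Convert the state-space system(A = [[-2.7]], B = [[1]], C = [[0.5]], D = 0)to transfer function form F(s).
F(s) = C(sI - A)⁻¹B + D.
Characteristic polynomial det(sI - A) = s + 2.7.
Numerator from C·adj(sI-A)·B + D·det(sI-A) = 0.5.
F(s) = (0.5)/(s + 2.7)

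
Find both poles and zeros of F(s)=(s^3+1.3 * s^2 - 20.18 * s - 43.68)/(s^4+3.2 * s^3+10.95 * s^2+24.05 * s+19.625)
Set denominator = 0: s^4 + 3.2*s^3 + 10.95*s^2 + 24.05*s + 19.625 = (s^2 + 3*s + 2.5)(s^2 + 0.2*s + 7.85) = 0 → Poles: -0.1 + 2.8j, -0.1 - 2.8j, -1.5 + 0.5j, -1.5 - 0.5j
Set numerator = 0: s^3 + 1.3*s^2 - 20.18*s - 43.68 = (s + 3.5)(s - 4.8)(s + 2.6) = 0 → Zeros: -2.6, -3.5, 4.8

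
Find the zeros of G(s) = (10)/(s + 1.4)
Numerator is a nonzero constant (10) → Zeros: none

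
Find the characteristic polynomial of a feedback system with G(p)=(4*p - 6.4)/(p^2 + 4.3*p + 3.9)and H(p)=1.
Characteristic poly = G_den * H_den + G_num * H_num = (p^2 + 4.3*p + 3.9) + (4*p - 6.4) = p^2 + 8.3*p - 2.5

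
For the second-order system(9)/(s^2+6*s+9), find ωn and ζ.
Standard form: ωn²/(s²+2ζωn·s+ωn²).
const=9=ωn² → ωn=3, s coeff=6=2ζωn → ζ=1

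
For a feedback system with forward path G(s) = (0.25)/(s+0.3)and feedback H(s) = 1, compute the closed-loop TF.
Closed-loop T = G/(1+GH).
Numerator: G_num * H_den = 0.25.
Denominator: G_den * H_den + G_num * H_num = (s + 0.3) + (0.25) = s + 0.55.
T(s) = (0.25)/(s + 0.55)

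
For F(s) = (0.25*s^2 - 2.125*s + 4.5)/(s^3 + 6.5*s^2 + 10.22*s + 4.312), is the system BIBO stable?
Denominator: s^3 + 6.5*s^2 + 10.22*s + 4.312 = (s + 4.4)(s + 1.4)(s + 0.7). Poles: -0.7, -1.4, -4.4. All Re(p)<0: Yes (stable)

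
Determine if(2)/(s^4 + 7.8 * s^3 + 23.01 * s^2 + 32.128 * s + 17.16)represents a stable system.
Denominator: s^4 + 7.8*s^3 + 23.01*s^2 + 32.128*s + 17.16 = (s + 1.3)(s + 3.3)(s^2 + 3.2*s + 4). Poles: -1.3, -1.6 + 1.2j, -1.6 - 1.2j, -3.3. All Re(p)<0: Yes (stable)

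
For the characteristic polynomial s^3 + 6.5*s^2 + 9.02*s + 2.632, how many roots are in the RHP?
s^3 + 6.5*s^2 + 9.02*s + 2.632 = (s + 4.7)(s + 0.4)(s + 1.4). Poles: -0.4, -1.4, -4.7. RHP poles (Re>0): 0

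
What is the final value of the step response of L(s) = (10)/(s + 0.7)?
FVT: lim_{t→∞} y(t) = lim_{s→0} s*Y(s) where Y(s) = L(s)/s.
= lim_{s→0} L(s) = L(0) = num(0)/den(0) = 10/0.7 = 14.29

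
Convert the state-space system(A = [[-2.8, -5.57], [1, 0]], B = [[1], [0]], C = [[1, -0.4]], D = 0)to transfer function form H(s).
H(s) = C(sI - A)⁻¹B + D.
Characteristic polynomial det(sI - A) = s^2 + 2.8*s + 5.57.
Numerator from C·adj(sI-A)·B + D·det(sI-A) = s - 0.4.
H(s) = (s - 0.4)/(s^2 + 2.8*s + 5.57)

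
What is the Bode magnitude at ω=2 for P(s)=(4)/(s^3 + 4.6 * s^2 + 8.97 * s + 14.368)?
Substitute s = j*2: P(j2) = -0.14017 - 0.345557j.
|P(j2)| = sqrt(Re² + Im²) = 0.3729.
20*log₁₀(0.3729) = -8.57 dB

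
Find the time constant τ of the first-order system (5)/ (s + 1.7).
First-order system: τ = -1/pole. Pole = -1.7. τ = -1/(-1.7) = 0.5882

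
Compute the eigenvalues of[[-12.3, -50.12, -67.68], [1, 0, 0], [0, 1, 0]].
Eigenvalues solve det(λI - A) = 0.
Characteristic polynomial: λ^3 + 12.3*λ^2 + 50.12*λ + 67.68 = 0.
Factor: (λ + 4.7)(λ + 4)(λ + 3.6) = 0.
Roots: -3.6, -4, -4.7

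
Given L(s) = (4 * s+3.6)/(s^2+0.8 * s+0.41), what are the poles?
Set denominator = 0: s^2 + 0.8*s + 0.41 = 0 → Poles: -0.4 + 0.5j, -0.4 - 0.5j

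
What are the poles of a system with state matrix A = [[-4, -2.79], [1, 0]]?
Eigenvalues solve det(λI - A) = 0.
Characteristic polynomial: λ^2 + 4*λ + 2.79 = 0.
Factor: (λ + 0.9)(λ + 3.1) = 0.
Roots: -0.9, -3.1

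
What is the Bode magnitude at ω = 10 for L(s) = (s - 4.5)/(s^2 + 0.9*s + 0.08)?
Substitute s = j*10: L(j10) = 0.0536155 - 0.0952508j.
|L(j10)| = sqrt(Re² + Im²) = 0.1093.
20*log₁₀(0.1093) = -19.23 dB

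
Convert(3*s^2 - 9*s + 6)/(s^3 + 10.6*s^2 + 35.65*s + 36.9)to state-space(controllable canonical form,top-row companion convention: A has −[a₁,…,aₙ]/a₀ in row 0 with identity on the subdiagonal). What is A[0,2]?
Reachable canonical form for den = s^3 + 10.6*s^2 + 35.65*s + 36.9: top row of A = -[a₁,a₂,...,aₙ]/a₀, ones on the subdiagonal, zeros elsewhere.
A = [[-10.6, -35.65, -36.9], [1, 0, 0], [0, 1, 0]].
A[0,2] = -36.9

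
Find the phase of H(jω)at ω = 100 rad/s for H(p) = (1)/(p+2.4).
Substitute p = j*100: H(j100) = 0.000239862 - 0.00999424j.
∠H(j100) = atan2(Im, Re) = atan2(-0.00999424, 0.000239862) = -88.63°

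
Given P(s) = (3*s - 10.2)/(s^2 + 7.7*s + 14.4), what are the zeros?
Set numerator = 0: 3*s - 10.2 = 0 → Zeros: 3.4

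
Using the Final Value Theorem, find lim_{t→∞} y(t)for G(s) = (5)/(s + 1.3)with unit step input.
FVT: lim_{t→∞} y(t) = lim_{s→0} s*Y(s) where Y(s) = G(s)/s.
= lim_{s→0} G(s) = G(0) = num(0)/den(0) = 5/1.3 = 3.846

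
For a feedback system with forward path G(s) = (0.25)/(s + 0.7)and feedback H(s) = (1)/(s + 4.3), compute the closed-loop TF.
Closed-loop T = G/(1+GH).
Numerator: G_num * H_den = 0.25*s + 1.075.
Denominator: G_den * H_den + G_num * H_num = (s^2 + 5*s + 3.01) + (0.25) = s^2 + 5*s + 3.26.
T(s) = (0.25*s + 1.075)/(s^2 + 5*s + 3.26)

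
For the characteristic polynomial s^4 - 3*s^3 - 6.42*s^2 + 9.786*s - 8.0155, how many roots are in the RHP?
s^4 - 3*s^3 - 6.42*s^2 + 9.786*s - 8.0155 = (s - 4.1)(s + 2.3)(s^2 - 1.2*s + 0.85). Poles: -2.3, 0.6 + 0.7j, 0.6 - 0.7j, 4.1. RHP poles (Re>0): 3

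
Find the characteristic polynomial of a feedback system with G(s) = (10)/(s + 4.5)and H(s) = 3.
Characteristic poly = G_den * H_den + G_num * H_num = (s + 4.5) + (30) = s + 34.5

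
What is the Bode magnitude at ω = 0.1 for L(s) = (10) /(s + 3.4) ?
Substitute s = j*0.1: L(j0.1) = 2.93863 - 0.0864304j.
|L(j0.1)| = sqrt(Re² + Im²) = 2.94.
20*log₁₀(2.94) = 9.37 dB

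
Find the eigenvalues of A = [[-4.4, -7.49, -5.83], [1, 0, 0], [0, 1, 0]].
Eigenvalues solve det(λI - A) = 0.
Characteristic polynomial: λ^3 + 4.4*λ^2 + 7.49*λ + 5.83 = 0.
Factor: (λ + 2.2)(λ^2 + 2.2*λ + 2.65) = 0.
Roots: -1.1 + 1.2j, -1.1 - 1.2j, -2.2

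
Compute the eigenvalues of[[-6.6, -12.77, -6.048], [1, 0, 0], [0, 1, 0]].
Eigenvalues solve det(λI - A) = 0.
Characteristic polynomial: λ^3 + 6.6*λ^2 + 12.77*λ + 6.048 = 0.
Factor: (λ + 3.2)(λ + 0.7)(λ + 2.7) = 0.
Roots: -0.7, -2.7, -3.2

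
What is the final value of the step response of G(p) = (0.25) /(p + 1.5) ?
FVT: lim_{t→∞} y(t) = lim_{p→0} p*Y(p) where Y(p) = G(p)/p.
= lim_{p→0} G(p) = G(0) = num(0)/den(0) = 0.25/1.5 = 0.1667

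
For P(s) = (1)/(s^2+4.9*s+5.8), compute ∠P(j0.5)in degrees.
Substitute s = j*0.5: P(j0.5) = 0.150795 - 0.066567j.
∠P(j0.5) = atan2(Im, Re) = atan2(-0.066567, 0.150795) = -23.82°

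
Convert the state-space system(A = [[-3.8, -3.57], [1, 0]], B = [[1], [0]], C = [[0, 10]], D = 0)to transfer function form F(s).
F(s) = C(sI - A)⁻¹B + D.
Characteristic polynomial det(sI - A) = s^2 + 3.8*s + 3.57.
Numerator from C·adj(sI-A)·B + D·det(sI-A) = 10.
F(s) = (10)/(s^2 + 3.8*s + 3.57)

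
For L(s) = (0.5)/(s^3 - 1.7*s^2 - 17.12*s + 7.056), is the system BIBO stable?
Denominator: s^3 - 1.7*s^2 - 17.12*s + 7.056 = (s - 0.4)(s - 4.9)(s + 3.6). Poles: -3.6, 0.4, 4.9. All Re(p)<0: No (unstable)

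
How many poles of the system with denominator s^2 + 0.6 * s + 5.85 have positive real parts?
Poles: -0.3 + 2.4j, -0.3 - 2.4j. RHP poles (Re>0): 0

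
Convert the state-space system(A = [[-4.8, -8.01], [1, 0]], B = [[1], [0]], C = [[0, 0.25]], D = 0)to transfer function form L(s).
L(s) = C(sI - A)⁻¹B + D.
Characteristic polynomial det(sI - A) = s^2 + 4.8*s + 8.01.
Numerator from C·adj(sI-A)·B + D·det(sI-A) = 0.25.
L(s) = (0.25)/(s^2 + 4.8*s + 8.01)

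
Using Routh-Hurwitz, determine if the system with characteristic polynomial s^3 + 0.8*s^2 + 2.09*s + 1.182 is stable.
Routh array:
s^3: [1, 2.09]; s^2: [0.8, 1.182]; s^1: [0.6125]; s^0: [1.182]
First column: [1, 0.8, 0.6125, 1.182]. Sign changes = 0.
Yes, stable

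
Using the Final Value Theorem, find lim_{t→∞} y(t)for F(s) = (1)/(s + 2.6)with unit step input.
FVT: lim_{t→∞} y(t) = lim_{s→0} s*Y(s) where Y(s) = F(s)/s.
= lim_{s→0} F(s) = F(0) = num(0)/den(0) = 1/2.6 = 0.3846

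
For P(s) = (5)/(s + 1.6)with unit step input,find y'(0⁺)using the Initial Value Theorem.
IVT: y'(0⁺) = lim_{s→∞} s²·Y(s) = lim_{s→∞} s·P(s).
deg(num) = 0, deg(den) = 1, relative degree = 1, so s·P(s) → (leading num)/(leading den) = 5/1 = 5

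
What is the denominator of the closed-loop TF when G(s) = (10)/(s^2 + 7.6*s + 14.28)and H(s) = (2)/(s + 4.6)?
Characteristic poly = G_den * H_den + G_num * H_num = (s^3 + 12.2*s^2 + 49.24*s + 65.688) + (20) = s^3 + 12.2*s^2 + 49.24*s + 85.688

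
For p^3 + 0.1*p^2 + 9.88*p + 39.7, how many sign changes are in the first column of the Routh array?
Routh array:
p^3: [1, 9.88]; p^2: [0.1, 39.7]; p^1: [-387.12]; p^0: [39.7]
First column: [1, 0.1, -387.12, 39.7]. Sign changes = 2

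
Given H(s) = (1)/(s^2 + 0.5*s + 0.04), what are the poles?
Set denominator = 0: s^2 + 0.5*s + 0.04 = (s + 0.4)(s + 0.1) = 0 → Poles: -0.1, -0.4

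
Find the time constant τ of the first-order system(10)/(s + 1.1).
First-order system: τ = -1/pole. Pole = -1.1. τ = -1/(-1.1) = 0.9091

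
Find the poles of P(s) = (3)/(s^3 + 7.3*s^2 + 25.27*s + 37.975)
Set denominator = 0: s^3 + 7.3*s^2 + 25.27*s + 37.975 = (s + 3.1)(s^2 + 4.2*s + 12.25) = 0 → Poles: -2.1 + 2.8j, -2.1 - 2.8j, -3.1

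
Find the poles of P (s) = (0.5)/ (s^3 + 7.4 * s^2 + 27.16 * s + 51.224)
Set denominator = 0: s^3 + 7.4*s^2 + 27.16*s + 51.224 = (s + 3.8)(s^2 + 3.6*s + 13.48) = 0 → Poles: -1.8 + 3.2j, -1.8 - 3.2j, -3.8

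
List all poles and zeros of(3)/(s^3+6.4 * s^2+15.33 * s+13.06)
Set denominator = 0: s^3 + 6.4*s^2 + 15.33*s + 13.06 = (s + 2)(s^2 + 4.4*s + 6.53) = 0 → Poles: -2, -2.2 + 1.3j, -2.2 - 1.3j
Numerator is a nonzero constant (3) → Zeros: none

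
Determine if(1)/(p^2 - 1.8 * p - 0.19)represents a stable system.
Denominator: p^2 - 1.8*p - 0.19 = (p - 1.9)(p + 0.1). Poles: -0.1, 1.9. All Re(p)<0: No (unstable)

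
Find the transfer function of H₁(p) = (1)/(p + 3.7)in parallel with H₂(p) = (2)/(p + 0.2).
Parallel: H = H₁ + H₂ = (n₁·d₂ + n₂·d₁)/(d₁·d₂).
n₁·d₂ = p + 0.2. n₂·d₁ = 2*p + 7.4. Sum = 3*p + 7.6. d₁·d₂ = p^2 + 3.9*p + 0.74.
H(p) = (3*p + 7.6)/(p^2 + 3.9*p + 0.74)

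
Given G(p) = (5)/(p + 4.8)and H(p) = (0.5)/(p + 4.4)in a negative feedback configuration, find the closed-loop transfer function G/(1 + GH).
Closed-loop T = G/(1+GH).
Numerator: G_num * H_den = 5*p + 22.
Denominator: G_den * H_den + G_num * H_num = (p^2 + 9.2*p + 21.12) + (2.5) = p^2 + 9.2*p + 23.62.
T(p) = (5*p + 22)/(p^2 + 9.2*p + 23.62)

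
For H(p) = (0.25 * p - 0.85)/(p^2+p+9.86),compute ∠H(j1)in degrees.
Substitute p = j*1: H(j1) = -0.0915854 + 0.0385537j.
∠H(j1) = atan2(Im, Re) = atan2(0.0385537, -0.0915854) = 157.17°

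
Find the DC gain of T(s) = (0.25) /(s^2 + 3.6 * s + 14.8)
DC gain = T(0) = num(0)/den(0) = 0.25/14.8 = 0.01689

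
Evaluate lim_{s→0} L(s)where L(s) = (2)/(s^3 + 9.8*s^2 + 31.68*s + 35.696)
DC gain = L(0) = num(0)/den(0) = 2/35.696 = 0.05603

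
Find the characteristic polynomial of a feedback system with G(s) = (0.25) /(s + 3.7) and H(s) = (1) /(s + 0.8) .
Characteristic poly = G_den * H_den + G_num * H_num = (s^2 + 4.5*s + 2.96) + (0.25) = s^2 + 4.5*s + 3.21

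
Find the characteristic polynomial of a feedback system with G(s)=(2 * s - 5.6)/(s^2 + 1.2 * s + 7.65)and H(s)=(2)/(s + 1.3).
Characteristic poly = G_den * H_den + G_num * H_num = (s^3 + 2.5*s^2 + 9.21*s + 9.945) + (4*s - 11.2) = s^3 + 2.5*s^2 + 13.21*s - 1.255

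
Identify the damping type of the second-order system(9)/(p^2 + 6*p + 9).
Standard form: ωn²/(p²+2ζωn·p+ωn²) gives ωn=3, ζ=1.
Critically damped (ζ = 1)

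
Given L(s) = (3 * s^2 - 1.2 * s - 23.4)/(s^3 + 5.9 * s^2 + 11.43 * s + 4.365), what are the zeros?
Set numerator = 0: 3*s^2 - 1.2*s - 23.4 = 3*(s - 3)(s + 2.6) = 0 → Zeros: -2.6, 3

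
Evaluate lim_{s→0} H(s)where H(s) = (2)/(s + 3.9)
DC gain = H(0) = num(0)/den(0) = 2/3.9 = 0.5128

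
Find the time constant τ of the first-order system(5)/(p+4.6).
First-order system: τ = -1/pole. Pole = -4.6. τ = -1/(-4.6) = 0.2174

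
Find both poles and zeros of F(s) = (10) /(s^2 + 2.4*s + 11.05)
Set denominator = 0: s^2 + 2.4*s + 11.05 = 0 → Poles: -1.2 + 3.1j, -1.2 - 3.1j
Numerator is a nonzero constant (10) → Zeros: none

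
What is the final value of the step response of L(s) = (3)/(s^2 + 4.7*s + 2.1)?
FVT: lim_{t→∞} y(t) = lim_{s→0} s*Y(s) where Y(s) = L(s)/s.
= lim_{s→0} L(s) = L(0) = num(0)/den(0) = 3/2.1 = 1.429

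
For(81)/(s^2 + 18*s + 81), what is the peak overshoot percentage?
Standard form: ωn²/(s²+2ζωn·s+ωn²) → ωn = 9, ζ = 1.
ζ ≥ 1, so the response is non-oscillatory: peak overshoot = 0%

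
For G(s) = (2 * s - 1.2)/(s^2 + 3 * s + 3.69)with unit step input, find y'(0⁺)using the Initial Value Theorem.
IVT: y'(0⁺) = lim_{s→∞} s²·Y(s) = lim_{s→∞} s·G(s).
deg(num) = 1, deg(den) = 2, relative degree = 1, so s·G(s) → (leading num)/(leading den) = 2/1 = 2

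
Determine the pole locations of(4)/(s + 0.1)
Set denominator = 0: s + 0.1 = 0 → Poles: -0.1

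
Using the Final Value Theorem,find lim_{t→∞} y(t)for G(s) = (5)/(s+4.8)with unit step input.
FVT: lim_{t→∞} y(t) = lim_{s→0} s*Y(s) where Y(s) = G(s)/s.
= lim_{s→0} G(s) = G(0) = num(0)/den(0) = 5/4.8 = 1.042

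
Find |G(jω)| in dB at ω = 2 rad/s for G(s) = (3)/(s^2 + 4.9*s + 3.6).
Substitute s = j*2: G(j2) = -0.012474 - 0.305613j.
|G(j2)| = sqrt(Re² + Im²) = 0.3059.
20*log₁₀(0.3059) = -10.29 dB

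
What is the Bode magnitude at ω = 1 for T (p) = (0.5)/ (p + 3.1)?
Substitute p = j*1: T(j1) = 0.146089 - 0.0471254j.
|T(j1)| = sqrt(Re² + Im²) = 0.1535.
20*log₁₀(0.1535) = -16.28 dB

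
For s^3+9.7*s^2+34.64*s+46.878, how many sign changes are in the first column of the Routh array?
Routh array:
s^3: [1, 34.64]; s^2: [9.7, 46.878]; s^1: [29.8072]; s^0: [46.878]
First column: [1, 9.7, 29.8072, 46.878]. Sign changes = 0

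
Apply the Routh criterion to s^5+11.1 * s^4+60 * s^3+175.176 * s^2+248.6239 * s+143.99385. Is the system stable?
Routh array:
s^5: [1, 60, 248.6239]; s^4: [11.1, 175.176, 143.99385]; s^3: [44.2184, 235.651]; s^2: [116.021, 143.99385]; s^1: [180.772]; s^0: [143.99385]
First column: [1, 11.1, 44.2184, 116.021, 180.772, 143.99385]. Sign changes = 0.
Yes, stable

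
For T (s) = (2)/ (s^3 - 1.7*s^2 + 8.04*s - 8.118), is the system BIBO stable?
Denominator: s^3 - 1.7*s^2 + 8.04*s - 8.118 = (s - 1.1)(s^2 - 0.6*s + 7.38). Poles: 0.3 + 2.7j, 0.3 - 2.7j, 1.1. All Re(p)<0: No (unstable)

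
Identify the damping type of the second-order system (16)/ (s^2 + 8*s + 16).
Standard form: ωn²/(s²+2ζωn·s+ωn²) gives ωn=4, ζ=1.
Critically damped (ζ = 1)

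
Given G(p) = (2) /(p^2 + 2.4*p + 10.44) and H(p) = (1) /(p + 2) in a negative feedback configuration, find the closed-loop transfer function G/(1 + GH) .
Closed-loop T = G/(1+GH).
Numerator: G_num * H_den = 2*p + 4.
Denominator: G_den * H_den + G_num * H_num = (p^3 + 4.4*p^2 + 15.24*p + 20.88) + (2) = p^3 + 4.4*p^2 + 15.24*p + 22.88.
T(p) = (2*p + 4)/(p^3 + 4.4*p^2 + 15.24*p + 22.88)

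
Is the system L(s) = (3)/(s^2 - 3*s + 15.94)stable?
Denominator: s^2 - 3*s + 15.94. Poles: 1.5 + 3.7j, 1.5 - 3.7j. All Re(p)<0: No (unstable)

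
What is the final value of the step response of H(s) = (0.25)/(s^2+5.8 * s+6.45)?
FVT: lim_{t→∞} y(t) = lim_{s→0} s*Y(s) where Y(s) = H(s)/s.
= lim_{s→0} H(s) = H(0) = num(0)/den(0) = 0.25/6.45 = 0.03876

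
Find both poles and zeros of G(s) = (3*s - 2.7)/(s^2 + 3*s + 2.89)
Set denominator = 0: s^2 + 3*s + 2.89 = 0 → Poles: -1.5 + 0.8j, -1.5 - 0.8j
Set numerator = 0: 3*s - 2.7 = 0 → Zeros: 0.9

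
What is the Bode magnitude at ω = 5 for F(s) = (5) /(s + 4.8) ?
Substitute s = j*5: F(j5) = 0.499584 - 0.5204j.
|F(j5)| = sqrt(Re² + Im²) = 0.7214.
20*log₁₀(0.7214) = -2.84 dB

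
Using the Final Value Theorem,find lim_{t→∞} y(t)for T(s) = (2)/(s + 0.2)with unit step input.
FVT: lim_{t→∞} y(t) = lim_{s→0} s*Y(s) where Y(s) = T(s)/s.
= lim_{s→0} T(s) = T(0) = num(0)/den(0) = 2/0.2 = 10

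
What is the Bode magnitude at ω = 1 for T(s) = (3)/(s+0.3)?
Substitute s = j*1: T(j1) = 0.825688 - 2.75229j.
|T(j1)| = sqrt(Re² + Im²) = 2.873.
20*log₁₀(2.873) = 9.17 dB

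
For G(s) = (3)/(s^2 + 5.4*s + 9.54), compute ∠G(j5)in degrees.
Substitute s = j*5: G(j5) = -0.0479126 - 0.0836767j.
∠G(j5) = atan2(Im, Re) = atan2(-0.0836767, -0.0479126) = -119.80°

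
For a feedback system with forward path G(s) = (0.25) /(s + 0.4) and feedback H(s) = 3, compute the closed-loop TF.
Closed-loop T = G/(1+GH).
Numerator: G_num * H_den = 0.25.
Denominator: G_den * H_den + G_num * H_num = (s + 0.4) + (0.75) = s + 1.15.
T(s) = (0.25)/(s + 1.15)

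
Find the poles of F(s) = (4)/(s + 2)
Set denominator = 0: s + 2 = 0 → Poles: -2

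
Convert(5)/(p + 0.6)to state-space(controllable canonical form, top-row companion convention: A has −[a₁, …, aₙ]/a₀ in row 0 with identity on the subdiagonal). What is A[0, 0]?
Reachable canonical form for den = p + 0.6: top row of A = -[a₁,a₂,...,aₙ]/a₀, ones on the subdiagonal, zeros elsewhere.
A = [[-0.6]].
A[0,0] = -0.6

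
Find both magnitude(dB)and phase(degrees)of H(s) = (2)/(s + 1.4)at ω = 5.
Substitute s = j*5: H(j5) = 0.103858 - 0.37092j.
|H| = 20*log₁₀(sqrt(Re²+Im²)) = -8.29 dB.
∠H = atan2(Im, Re) = -74.36°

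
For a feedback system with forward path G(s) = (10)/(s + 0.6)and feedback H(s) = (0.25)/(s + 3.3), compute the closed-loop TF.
Closed-loop T = G/(1+GH).
Numerator: G_num * H_den = 10*s + 33.
Denominator: G_den * H_den + G_num * H_num = (s^2 + 3.9*s + 1.98) + (2.5) = s^2 + 3.9*s + 4.48.
T(s) = (10*s + 33)/(s^2 + 3.9*s + 4.48)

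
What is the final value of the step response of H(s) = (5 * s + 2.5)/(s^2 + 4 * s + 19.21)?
FVT: lim_{t→∞} y(t) = lim_{s→0} s*Y(s) where Y(s) = H(s)/s.
= lim_{s→0} H(s) = H(0) = num(0)/den(0) = 2.5/19.21 = 0.1301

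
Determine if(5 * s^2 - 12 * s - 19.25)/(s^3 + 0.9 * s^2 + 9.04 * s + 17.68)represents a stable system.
Denominator: s^3 + 0.9*s^2 + 9.04*s + 17.68 = (s + 1.7)(s^2 - 0.8*s + 10.4). Poles: -1.7, 0.4 + 3.2j, 0.4 - 3.2j. All Re(p)<0: No (unstable)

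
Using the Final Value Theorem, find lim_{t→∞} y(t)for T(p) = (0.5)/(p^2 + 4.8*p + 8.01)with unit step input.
FVT: lim_{t→∞} y(t) = lim_{p→0} p*Y(p) where Y(p) = T(p)/p.
= lim_{p→0} T(p) = T(0) = num(0)/den(0) = 0.5/8.01 = 0.06242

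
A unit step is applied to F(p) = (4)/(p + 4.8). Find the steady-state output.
FVT: lim_{t→∞} y(t) = lim_{p→0} p*Y(p) where Y(p) = F(p)/p.
= lim_{p→0} F(p) = F(0) = num(0)/den(0) = 4/4.8 = 0.8333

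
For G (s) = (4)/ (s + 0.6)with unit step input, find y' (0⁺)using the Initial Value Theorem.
IVT: y'(0⁺) = lim_{s→∞} s²·Y(s) = lim_{s→∞} s·G(s).
deg(num) = 0, deg(den) = 1, relative degree = 1, so s·G(s) → (leading num)/(leading den) = 4/1 = 4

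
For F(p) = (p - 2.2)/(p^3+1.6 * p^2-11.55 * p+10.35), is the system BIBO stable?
Denominator: p^3 + 1.6*p^2 - 11.55*p + 10.35 = (p - 1.5)(p + 4.6)(p - 1.5). Poles: -4.6, 1.5, 1.5. All Re(p)<0: No (unstable)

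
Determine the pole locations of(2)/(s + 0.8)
Set denominator = 0: s + 0.8 = 0 → Poles: -0.8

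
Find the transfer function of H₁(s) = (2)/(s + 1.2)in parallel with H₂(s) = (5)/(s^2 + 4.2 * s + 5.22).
Parallel: H = H₁ + H₂ = (n₁·d₂ + n₂·d₁)/(d₁·d₂).
n₁·d₂ = 2*s^2 + 8.4*s + 10.44. n₂·d₁ = 5*s + 6. Sum = 2*s^2 + 13.4*s + 16.44. d₁·d₂ = s^3 + 5.4*s^2 + 10.26*s + 6.264.
H(s) = (2*s^2 + 13.4*s + 16.44)/(s^3 + 5.4*s^2 + 10.26*s + 6.264)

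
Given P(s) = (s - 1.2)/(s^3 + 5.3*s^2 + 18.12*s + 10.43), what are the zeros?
Set numerator = 0: s - 1.2 = 0 → Zeros: 1.2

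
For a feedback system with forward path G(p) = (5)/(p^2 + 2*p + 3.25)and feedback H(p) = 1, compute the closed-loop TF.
Closed-loop T = G/(1+GH).
Numerator: G_num * H_den = 5.
Denominator: G_den * H_den + G_num * H_num = (p^2 + 2*p + 3.25) + (5) = p^2 + 2*p + 8.25.
T(p) = (5)/(p^2 + 2*p + 8.25)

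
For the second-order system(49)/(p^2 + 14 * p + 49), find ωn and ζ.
Standard form: ωn²/(p²+2ζωn·p+ωn²).
const=49=ωn² → ωn=7, p coeff=14=2ζωn → ζ=1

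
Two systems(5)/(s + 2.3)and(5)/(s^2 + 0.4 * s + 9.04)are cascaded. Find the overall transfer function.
Series: H = H₁ · H₂ = (n₁·n₂)/(d₁·d₂).
Num: n₁·n₂ = 25. Den: d₁·d₂ = s^3 + 2.7*s^2 + 9.96*s + 20.792.
H(s) = (25)/(s^3 + 2.7*s^2 + 9.96*s + 20.792)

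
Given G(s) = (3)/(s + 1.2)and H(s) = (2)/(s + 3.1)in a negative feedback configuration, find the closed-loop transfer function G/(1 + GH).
Closed-loop T = G/(1+GH).
Numerator: G_num * H_den = 3*s + 9.3.
Denominator: G_den * H_den + G_num * H_num = (s^2 + 4.3*s + 3.72) + (6) = s^2 + 4.3*s + 9.72.
T(s) = (3*s + 9.3)/(s^2 + 4.3*s + 9.72)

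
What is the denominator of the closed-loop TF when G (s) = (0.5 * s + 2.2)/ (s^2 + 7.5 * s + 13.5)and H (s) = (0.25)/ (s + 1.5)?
Characteristic poly = G_den * H_den + G_num * H_num = (s^3 + 9*s^2 + 24.75*s + 20.25) + (0.125*s + 0.55) = s^3 + 9*s^2 + 24.875*s + 20.8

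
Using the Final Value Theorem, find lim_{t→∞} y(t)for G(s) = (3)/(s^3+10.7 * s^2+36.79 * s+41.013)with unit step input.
FVT: lim_{t→∞} y(t) = lim_{s→0} s*Y(s) where Y(s) = G(s)/s.
= lim_{s→0} G(s) = G(0) = num(0)/den(0) = 3/41.013 = 0.07315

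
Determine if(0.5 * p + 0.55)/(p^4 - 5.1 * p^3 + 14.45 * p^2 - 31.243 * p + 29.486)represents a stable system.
Denominator: p^4 - 5.1*p^3 + 14.45*p^2 - 31.243*p + 29.486 = (p - 2.3)(p - 2)(p^2 - 0.8*p + 6.41). Poles: 0.4 + 2.5j, 0.4 - 2.5j, 2, 2.3. All Re(p)<0: No (unstable)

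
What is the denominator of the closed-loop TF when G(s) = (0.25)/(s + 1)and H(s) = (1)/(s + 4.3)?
Characteristic poly = G_den * H_den + G_num * H_num = (s^2 + 5.3*s + 4.3) + (0.25) = s^2 + 5.3*s + 4.55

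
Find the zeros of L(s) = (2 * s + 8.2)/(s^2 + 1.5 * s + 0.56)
Set numerator = 0: 2*s + 8.2 = 0 → Zeros: -4.1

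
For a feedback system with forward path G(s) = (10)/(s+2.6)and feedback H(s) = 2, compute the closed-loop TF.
Closed-loop T = G/(1+GH).
Numerator: G_num * H_den = 10.
Denominator: G_den * H_den + G_num * H_num = (s + 2.6) + (20) = s + 22.6.
T(s) = (10)/(s + 22.6)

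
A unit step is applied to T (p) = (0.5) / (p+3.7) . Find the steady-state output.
FVT: lim_{t→∞} y(t) = lim_{p→0} p*Y(p) where Y(p) = T(p)/p.
= lim_{p→0} T(p) = T(0) = num(0)/den(0) = 0.5/3.7 = 0.1351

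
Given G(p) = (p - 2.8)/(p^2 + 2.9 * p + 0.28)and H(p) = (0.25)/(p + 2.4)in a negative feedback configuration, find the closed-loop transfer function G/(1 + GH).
Closed-loop T = G/(1+GH).
Numerator: G_num * H_den = p^2 - 0.4*p - 6.72.
Denominator: G_den * H_den + G_num * H_num = (p^3 + 5.3*p^2 + 7.24*p + 0.672) + (0.25*p - 0.7) = p^3 + 5.3*p^2 + 7.49*p - 0.028.
T(p) = (p^2 - 0.4*p - 6.72)/(p^3 + 5.3*p^2 + 7.49*p - 0.028)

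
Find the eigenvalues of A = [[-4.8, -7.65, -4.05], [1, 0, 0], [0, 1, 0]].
Eigenvalues solve det(λI - A) = 0.
Characteristic polynomial: λ^3 + 4.8*λ^2 + 7.65*λ + 4.05 = 0.
Factor: (λ + 1.5)(λ + 1.8)(λ + 1.5) = 0.
Roots: -1.5, -1.5, -1.8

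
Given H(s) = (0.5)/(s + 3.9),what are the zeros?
Numerator is a nonzero constant (0.5) → Zeros: none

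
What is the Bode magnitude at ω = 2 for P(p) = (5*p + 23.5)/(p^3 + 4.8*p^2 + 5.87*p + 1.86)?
Substitute p = j*2: P(j2) = -1.17615 - 0.83038j.
|P(j2)| = sqrt(Re² + Im²) = 1.44.
20*log₁₀(1.44) = 3.17 dB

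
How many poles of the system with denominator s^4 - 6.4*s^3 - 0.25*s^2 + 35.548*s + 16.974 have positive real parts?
s^4 - 6.4*s^3 - 0.25*s^2 + 35.548*s + 16.974 = (s - 4.1)(s + 1.8)(s - 4.6)(s + 0.5). Poles: -0.5, -1.8, 4.1, 4.6. RHP poles (Re>0): 2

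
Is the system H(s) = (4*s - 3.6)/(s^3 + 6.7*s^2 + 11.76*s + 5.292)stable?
Denominator: s^3 + 6.7*s^2 + 11.76*s + 5.292 = (s + 1.8)(s + 4.2)(s + 0.7). Poles: -0.7, -1.8, -4.2. All Re(p)<0: Yes (stable)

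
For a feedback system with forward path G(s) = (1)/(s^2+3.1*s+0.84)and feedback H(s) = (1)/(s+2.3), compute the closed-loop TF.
Closed-loop T = G/(1+GH).
Numerator: G_num * H_den = s + 2.3.
Denominator: G_den * H_den + G_num * H_num = (s^3 + 5.4*s^2 + 7.97*s + 1.932) + (1) = s^3 + 5.4*s^2 + 7.97*s + 2.932.
T(s) = (s + 2.3)/(s^3 + 5.4*s^2 + 7.97*s + 2.932)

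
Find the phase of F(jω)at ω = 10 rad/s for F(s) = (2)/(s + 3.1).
Substitute s = j*10: F(j10) = 0.0565642 - 0.182465j.
∠F(j10) = atan2(Im, Re) = atan2(-0.182465, 0.0565642) = -72.78°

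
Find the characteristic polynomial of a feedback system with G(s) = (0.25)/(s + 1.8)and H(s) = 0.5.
Characteristic poly = G_den * H_den + G_num * H_num = (s + 1.8) + (0.125) = s + 1.925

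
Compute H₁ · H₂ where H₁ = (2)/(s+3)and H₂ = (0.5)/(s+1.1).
Series: H = H₁ · H₂ = (n₁·n₂)/(d₁·d₂).
Num: n₁·n₂ = 1. Den: d₁·d₂ = s^2 + 4.1*s + 3.3.
H(s) = (1)/(s^2 + 4.1*s + 3.3)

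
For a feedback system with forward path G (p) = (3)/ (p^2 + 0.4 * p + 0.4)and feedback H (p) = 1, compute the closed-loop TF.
Closed-loop T = G/(1+GH).
Numerator: G_num * H_den = 3.
Denominator: G_den * H_den + G_num * H_num = (p^2 + 0.4*p + 0.4) + (3) = p^2 + 0.4*p + 3.4.
T(p) = (3)/(p^2 + 0.4*p + 3.4)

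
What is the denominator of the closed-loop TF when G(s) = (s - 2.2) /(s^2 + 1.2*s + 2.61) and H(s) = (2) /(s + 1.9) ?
Characteristic poly = G_den * H_den + G_num * H_num = (s^3 + 3.1*s^2 + 4.89*s + 4.959) + (2*s - 4.4) = s^3 + 3.1*s^2 + 6.89*s + 0.559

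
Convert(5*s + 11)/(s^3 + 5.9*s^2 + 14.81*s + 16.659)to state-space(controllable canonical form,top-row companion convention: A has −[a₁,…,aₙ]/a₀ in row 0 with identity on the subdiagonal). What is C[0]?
Reachable canonical form: C = numerator coefficients (right-aligned, zero-padded to length n).
num = 5*s + 11, C = [[0, 5, 11]].
C[0] = 0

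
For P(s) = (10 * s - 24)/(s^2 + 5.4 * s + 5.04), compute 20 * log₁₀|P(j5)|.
Substitute s = j*5: P(j5) = 1.62235 - 0.310448j.
|P(j5)| = sqrt(Re² + Im²) = 1.652.
20*log₁₀(1.652) = 4.36 dB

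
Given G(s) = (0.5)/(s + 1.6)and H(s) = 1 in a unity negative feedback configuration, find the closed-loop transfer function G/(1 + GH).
Closed-loop T = G/(1+GH).
Numerator: G_num * H_den = 0.5.
Denominator: G_den * H_den + G_num * H_num = (s + 1.6) + (0.5) = s + 2.1.
T(s) = (0.5)/(s + 2.1)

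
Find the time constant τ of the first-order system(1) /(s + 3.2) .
First-order system: τ = -1/pole. Pole = -3.2. τ = -1/(-3.2) = 0.3125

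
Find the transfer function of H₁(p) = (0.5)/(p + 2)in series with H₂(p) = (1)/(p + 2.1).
Series: H = H₁ · H₂ = (n₁·n₂)/(d₁·d₂).
Num: n₁·n₂ = 0.5. Den: d₁·d₂ = p^2 + 4.1*p + 4.2.
H(p) = (0.5)/(p^2 + 4.1*p + 4.2)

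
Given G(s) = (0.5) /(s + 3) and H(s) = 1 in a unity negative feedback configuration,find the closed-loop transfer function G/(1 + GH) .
Closed-loop T = G/(1+GH).
Numerator: G_num * H_den = 0.5.
Denominator: G_den * H_den + G_num * H_num = (s + 3) + (0.5) = s + 3.5.
T(s) = (0.5)/(s + 3.5)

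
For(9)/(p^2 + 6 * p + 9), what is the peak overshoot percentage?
Standard form: ωn²/(p²+2ζωn·p+ωn²) → ωn = 3, ζ = 1.
ζ ≥ 1, so the response is non-oscillatory: peak overshoot = 0%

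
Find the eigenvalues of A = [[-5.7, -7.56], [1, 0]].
Eigenvalues solve det(λI - A) = 0.
Characteristic polynomial: λ^2 + 5.7*λ + 7.56 = 0.
Factor: (λ + 3.6)(λ + 2.1) = 0.
Roots: -2.1, -3.6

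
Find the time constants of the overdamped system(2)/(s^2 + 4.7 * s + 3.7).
Overdamped: real poles at -1, -3.7. τ = -1/pole → τ₁ = 1, τ₂ = 0.2703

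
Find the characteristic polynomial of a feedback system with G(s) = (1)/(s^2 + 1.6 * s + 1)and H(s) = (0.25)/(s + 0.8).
Characteristic poly = G_den * H_den + G_num * H_num = (s^3 + 2.4*s^2 + 2.28*s + 0.8) + (0.25) = s^3 + 2.4*s^2 + 2.28*s + 1.05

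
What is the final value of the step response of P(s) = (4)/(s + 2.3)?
FVT: lim_{t→∞} y(t) = lim_{s→0} s*Y(s) where Y(s) = P(s)/s.
= lim_{s→0} P(s) = P(0) = num(0)/den(0) = 4/2.3 = 1.739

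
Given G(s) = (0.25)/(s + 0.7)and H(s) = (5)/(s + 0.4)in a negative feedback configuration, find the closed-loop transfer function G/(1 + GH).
Closed-loop T = G/(1+GH).
Numerator: G_num * H_den = 0.25*s + 0.1.
Denominator: G_den * H_den + G_num * H_num = (s^2 + 1.1*s + 0.28) + (1.25) = s^2 + 1.1*s + 1.53.
T(s) = (0.25*s + 0.1)/(s^2 + 1.1*s + 1.53)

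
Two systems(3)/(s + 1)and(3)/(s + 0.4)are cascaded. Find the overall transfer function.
Series: H = H₁ · H₂ = (n₁·n₂)/(d₁·d₂).
Num: n₁·n₂ = 9. Den: d₁·d₂ = s^2 + 1.4*s + 0.4.
H(s) = (9)/(s^2 + 1.4*s + 0.4)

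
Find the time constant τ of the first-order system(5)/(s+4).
First-order system: τ = -1/pole. Pole = -4. τ = -1/(-4) = 0.25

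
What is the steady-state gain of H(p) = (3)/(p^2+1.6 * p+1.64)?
DC gain = H(0) = num(0)/den(0) = 3/1.64 = 1.829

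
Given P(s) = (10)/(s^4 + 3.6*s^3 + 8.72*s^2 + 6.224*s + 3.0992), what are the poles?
Set denominator = 0: s^4 + 3.6*s^3 + 8.72*s^2 + 6.224*s + 3.0992 = (s^2 + 2.8*s + 5.96)(s^2 + 0.8*s + 0.52) = 0 → Poles: -0.4 + 0.6j, -0.4 - 0.6j, -1.4 + 2j, -1.4 - 2j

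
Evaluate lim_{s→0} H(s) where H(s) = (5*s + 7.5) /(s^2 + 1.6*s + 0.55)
DC gain = H(0) = num(0)/den(0) = 7.5/0.55 = 13.64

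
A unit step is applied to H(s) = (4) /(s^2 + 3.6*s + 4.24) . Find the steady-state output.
FVT: lim_{t→∞} y(t) = lim_{s→0} s*Y(s) where Y(s) = H(s)/s.
= lim_{s→0} H(s) = H(0) = num(0)/den(0) = 4/4.24 = 0.9434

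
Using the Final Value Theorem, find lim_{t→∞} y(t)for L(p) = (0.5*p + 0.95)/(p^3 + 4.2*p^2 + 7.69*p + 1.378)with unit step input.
FVT: lim_{t→∞} y(t) = lim_{p→0} p*Y(p) where Y(p) = L(p)/p.
= lim_{p→0} L(p) = L(0) = num(0)/den(0) = 0.95/1.378 = 0.6894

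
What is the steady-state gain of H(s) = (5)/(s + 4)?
DC gain = H(0) = num(0)/den(0) = 5/4 = 1.25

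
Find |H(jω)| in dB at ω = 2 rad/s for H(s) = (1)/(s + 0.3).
Substitute s = j*2: H(j2) = 0.0733496 - 0.488998j.
|H(j2)| = sqrt(Re² + Im²) = 0.4945.
20*log₁₀(0.4945) = -6.12 dB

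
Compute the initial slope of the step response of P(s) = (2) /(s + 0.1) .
IVT: y'(0⁺) = lim_{s→∞} s²·Y(s) = lim_{s→∞} s·P(s).
deg(num) = 0, deg(den) = 1, relative degree = 1, so s·P(s) → (leading num)/(leading den) = 2/1 = 2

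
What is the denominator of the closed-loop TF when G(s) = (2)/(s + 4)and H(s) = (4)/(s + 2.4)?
Characteristic poly = G_den * H_den + G_num * H_num = (s^2 + 6.4*s + 9.6) + (8) = s^2 + 6.4*s + 17.6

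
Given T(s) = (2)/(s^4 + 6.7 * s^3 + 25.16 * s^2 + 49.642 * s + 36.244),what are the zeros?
Numerator is a nonzero constant (2) → Zeros: none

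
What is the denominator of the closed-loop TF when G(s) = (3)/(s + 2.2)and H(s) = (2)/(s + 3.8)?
Characteristic poly = G_den * H_den + G_num * H_num = (s^2 + 6*s + 8.36) + (6) = s^2 + 6*s + 14.36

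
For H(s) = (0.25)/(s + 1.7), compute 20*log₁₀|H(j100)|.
Substitute s = j*100: H(j100) = 4.24877e-05 - 0.00249928j.
|H(j100)| = sqrt(Re² + Im²) = 0.0025.
20*log₁₀(0.0025) = -52.04 dB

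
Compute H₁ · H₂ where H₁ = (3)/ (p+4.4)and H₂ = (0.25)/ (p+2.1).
Series: H = H₁ · H₂ = (n₁·n₂)/(d₁·d₂).
Num: n₁·n₂ = 0.75. Den: d₁·d₂ = p^2 + 6.5*p + 9.24.
H(p) = (0.75)/(p^2 + 6.5*p + 9.24)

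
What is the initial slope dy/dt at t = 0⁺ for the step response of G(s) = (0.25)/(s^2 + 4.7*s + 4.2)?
IVT: y'(0⁺) = lim_{s→∞} s²·Y(s) = lim_{s→∞} s·G(s).
deg(num) = 0, deg(den) = 2, relative degree = 2 ≥ 2, so s·G(s) → 0. Initial slope = 0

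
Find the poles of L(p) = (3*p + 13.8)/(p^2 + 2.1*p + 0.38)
Set denominator = 0: p^2 + 2.1*p + 0.38 = (p + 1.9)(p + 0.2) = 0 → Poles: -0.2, -1.9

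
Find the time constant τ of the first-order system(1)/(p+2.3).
First-order system: τ = -1/pole. Pole = -2.3. τ = -1/(-2.3) = 0.4348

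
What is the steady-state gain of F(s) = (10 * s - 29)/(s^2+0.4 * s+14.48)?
DC gain = F(0) = num(0)/den(0) = -29/14.48 = -2.003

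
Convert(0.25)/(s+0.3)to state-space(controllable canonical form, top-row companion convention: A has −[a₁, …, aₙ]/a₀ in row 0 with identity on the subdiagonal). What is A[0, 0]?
Reachable canonical form for den = s + 0.3: top row of A = -[a₁,a₂,...,aₙ]/a₀, ones on the subdiagonal, zeros elsewhere.
A = [[-0.3]].
A[0,0] = -0.3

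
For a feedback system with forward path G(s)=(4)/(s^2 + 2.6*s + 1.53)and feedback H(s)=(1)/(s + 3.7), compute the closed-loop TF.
Closed-loop T = G/(1+GH).
Numerator: G_num * H_den = 4*s + 14.8.
Denominator: G_den * H_den + G_num * H_num = (s^3 + 6.3*s^2 + 11.15*s + 5.661) + (4) = s^3 + 6.3*s^2 + 11.15*s + 9.661.
T(s) = (4*s + 14.8)/(s^3 + 6.3*s^2 + 11.15*s + 9.661)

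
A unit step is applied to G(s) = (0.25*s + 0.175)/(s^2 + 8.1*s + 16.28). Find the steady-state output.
FVT: lim_{t→∞} y(t) = lim_{s→0} s*Y(s) where Y(s) = G(s)/s.
= lim_{s→0} G(s) = G(0) = num(0)/den(0) = 0.175/16.28 = 0.01075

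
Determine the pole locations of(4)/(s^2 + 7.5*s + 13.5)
Set denominator = 0: s^2 + 7.5*s + 13.5 = (s + 4.5)(s + 3) = 0 → Poles: -3, -4.5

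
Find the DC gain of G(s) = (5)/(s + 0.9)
DC gain = G(0) = num(0)/den(0) = 5/0.9 = 5.556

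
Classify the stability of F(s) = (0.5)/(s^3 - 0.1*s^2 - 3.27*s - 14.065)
Denominator: s^3 - 0.1*s^2 - 3.27*s - 14.065 = (s - 2.9)(s^2 + 2.8*s + 4.85). Poles: -1.4 + 1.7j, -1.4 - 1.7j, 2.9. Unstable (1 pole(s) in RHP)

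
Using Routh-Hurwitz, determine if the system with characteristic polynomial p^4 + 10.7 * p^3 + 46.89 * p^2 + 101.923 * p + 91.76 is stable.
Routh array:
p^4: [1, 46.89, 91.76]; p^3: [10.7, 101.923]; p^2: [37.3645, 91.76]; p^1: [75.6459]; p^0: [91.76]
First column: [1, 10.7, 37.3645, 75.6459, 91.76]. Sign changes = 0.
Yes, stable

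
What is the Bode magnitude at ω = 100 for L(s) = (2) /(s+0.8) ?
Substitute s = j*100: L(j100) = 0.00015999 - 0.0199987j.
|L(j100)| = sqrt(Re² + Im²) = 0.02.
20*log₁₀(0.02) = -33.98 dB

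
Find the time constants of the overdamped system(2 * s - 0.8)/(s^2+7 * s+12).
Overdamped: real poles at -4, -3. τ = -1/pole → τ₁ = 0.25, τ₂ = 0.3333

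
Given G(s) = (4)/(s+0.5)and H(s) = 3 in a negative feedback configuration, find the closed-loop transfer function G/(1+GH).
Closed-loop T = G/(1+GH).
Numerator: G_num * H_den = 4.
Denominator: G_den * H_den + G_num * H_num = (s + 0.5) + (12) = s + 12.5.
T(s) = (4)/(s + 12.5)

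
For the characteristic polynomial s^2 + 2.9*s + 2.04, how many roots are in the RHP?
s^2 + 2.9*s + 2.04 = (s + 1.7)(s + 1.2). Poles: -1.2, -1.7. RHP poles (Re>0): 0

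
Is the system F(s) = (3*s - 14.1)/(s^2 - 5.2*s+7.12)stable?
Denominator: s^2 - 5.2*s + 7.12. Poles: 2.6 + 0.6j, 2.6 - 0.6j. All Re(p)<0: No (unstable)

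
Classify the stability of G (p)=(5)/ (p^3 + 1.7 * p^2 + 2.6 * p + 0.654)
Denominator: p^3 + 1.7*p^2 + 2.6*p + 0.654 = (p + 0.3)(p^2 + 1.4*p + 2.18). Poles: -0.3, -0.7 + 1.3j, -0.7 - 1.3j. Stable (all poles in LHP)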